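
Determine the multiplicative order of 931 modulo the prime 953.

952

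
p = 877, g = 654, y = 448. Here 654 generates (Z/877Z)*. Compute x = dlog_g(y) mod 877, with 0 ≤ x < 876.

250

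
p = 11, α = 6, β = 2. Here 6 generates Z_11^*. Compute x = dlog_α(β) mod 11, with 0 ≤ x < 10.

Successive powers of 6 modulo 11:
  6^0=1  6^1=6  6^2=3  6^3=7  6^4=9  6^5=10
  6^6=5  6^7=8  6^8=4  6^9=2
So 6^9 ≡ 2 (mod 11), giving x = 9.

9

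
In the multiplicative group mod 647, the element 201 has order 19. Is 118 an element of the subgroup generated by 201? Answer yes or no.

⟨201⟩ has order 19; its elements mod 647 are {1, 55, 56, 86, 96, 104, 158, 200, 201, 257, 279, 287, 378, 437, 464, 492, 533, 544, 548}.
118 is not in this set.

no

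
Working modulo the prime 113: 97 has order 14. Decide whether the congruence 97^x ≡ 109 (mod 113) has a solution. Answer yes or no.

⟨97⟩ has order 14; its elements mod 113 are {1, 4, 7, 16, 28, 30, 49, 64, 83, 85, 97, 106, 109, 112}.
109 is in this set.

yes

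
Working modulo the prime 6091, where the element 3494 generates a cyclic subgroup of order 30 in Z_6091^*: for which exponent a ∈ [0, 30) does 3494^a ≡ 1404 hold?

22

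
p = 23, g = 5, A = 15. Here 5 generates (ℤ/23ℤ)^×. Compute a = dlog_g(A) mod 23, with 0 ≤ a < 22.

17

Successive powers of 5 modulo 23:
  5^0=1  5^1=5  5^2=2  5^3=10  5^4=4  5^5=20
  5^6=8  5^7=17  5^8=16  5^9=11  5^10=9  5^11=22
  5^12=18  5^13=21  5^14=13  5^15=19  5^16=3  5^17=15
So 5^17 ≡ 15 (mod 23), giving a = 17.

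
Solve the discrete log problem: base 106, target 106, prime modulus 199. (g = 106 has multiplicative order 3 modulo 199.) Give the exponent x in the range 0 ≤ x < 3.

1

Successive powers of 106 modulo 199:
  106^0=1  106^1=106
So 106^1 ≡ 106 (mod 199), giving x = 1.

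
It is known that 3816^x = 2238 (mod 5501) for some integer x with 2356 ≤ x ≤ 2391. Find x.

Compute 3816^2356 mod 5501 = 2193, then multiply by 3816 repeatedly:
  3816^2356=2193  3816^2357=1467  3816^2358=3555  3816^2359=414  3816^2360=1037
  3816^2361=1973  3816^2362=3600  3816^2363=1603  3816^2364=5437  3816^2365=3321
  3816^2366=4133  3816^2367=161  3816^2368=3765  3816^2369=4129  3816^2370=1400
  3816^2371=929  3816^2372=2420  3816^2373=4042  3816^2374=4969  3816^2375=5258
  3816^2376=2381  3816^2377=3745  3816^2378=4823  3816^2379=3723  3816^2380=3386
  3816^2381=4628  3816^2382=2238
Found 2238 at exponent 2382.

2382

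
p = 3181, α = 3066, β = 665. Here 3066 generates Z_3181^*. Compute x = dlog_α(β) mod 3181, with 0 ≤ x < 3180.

Successive powers of 3066 modulo 3181:
  3066^0=1  3066^1=3066  3066^2=501  3066^3=2824  3066^4=2883  3066^5=2460
  3066^6=209  3066^7=1413  3066^8=2917  3066^9=1731  3066^10=1338  3066^11=1999
  3066^12=2328  3066^13=2665  3066^14=2082  3066^15=2326  3066^16=2895  3066^17=1080
  3066^18=3040  3066^19=310  3066^20=2522  3066^21=2622  3066^22=665
So 3066^22 ≡ 665 (mod 3181), giving x = 22.

22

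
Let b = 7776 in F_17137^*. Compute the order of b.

714

The order of 7776 must divide p − 1 = 17136 = 2^4 · 3^2 · 7 · 17.
Divisors: 1, 2, 3, 4, 6, 7, 8, 9, 12, 14, 16, 17, 18, 21, 24, 28, 34, 36, 42, 48, 51, 56, 63, 68, 72, 84, 102, 112, 119, 126, 136, 144, 153, 168, 204, 238, 252, 272, 306, 336, 357, 408, 476, 504, 612, 714, 816, 952, 1008, 1071, 1224, 1428, 1904, 2142, 2448, 2856, 4284, 5712, 8568, 17136.
Check each in increasing order: 7776^1 ≡ 7776;  7776^2 ≡ 6840;  7776^3 ≡ 11729;  7776^4 ≡ 1590;  7776^6 ≡ 10742;  7776^7 ≡ 4054;  7776^8 ≡ 8961;  7776^9 ≡ 1694;  7776^12 ≡ 7143;  7776^14 ≡ 533;  7776^16 ≡ 12676;  7776^17 ≡ 13689;  7776^18 ≡ 7757;  7776^21 ≡ 1520;  7776^24 ≡ 5600;  7776^28 ≡ 9897;  7776^34 ≡ 12763;  7776^36 ≡ 3042;  7776^42 ≡ 14042;  7776^48 ≡ 16427;  7776^51 ≡ 992;  7776^56 ≡ 12654;  7776^63 ≡ 8275;  7776^68 ≡ 6984;  7776^72 ≡ 16921;  7776^84 ≡ 16579;  7776^102 ≡ 7255;  7776^112 ≡ 12725;  7776^119 ≡ 4780;  7776^126 ≡ 13310;  7776^136 ≡ 4354;  7776^144 ≡ 12382;  7776^153 ≡ 16557;  7776^168 ≡ 2898;  7776^204 ≡ 7298;  7776^238 ≡ 4779;  7776^252 ≡ 10931;  7776^272 ≡ 3794;  7776^306 ≡ 10797;  7776^336 ≡ 1274;  7776^357 ≡ 17136;  7776^408 ≡ 16145;  7776^476 ≡ 12357;  7776^504 ≡ 7597;  7776^612 ≡ 9335;  7776^714 ≡ 1.
Smallest exponent giving 1 is 714.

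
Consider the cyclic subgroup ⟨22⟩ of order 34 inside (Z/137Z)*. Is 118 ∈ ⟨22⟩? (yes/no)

no

118 ∈ ⟨22⟩ iff 118^34 ≡ 1 (mod 137), since |⟨22⟩| = 34.
118^34 mod 137 = 136.
Since 136 ≠ 1, 118 does not lie in the subgroup.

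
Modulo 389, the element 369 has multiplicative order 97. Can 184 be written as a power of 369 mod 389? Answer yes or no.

184 ∈ ⟨369⟩ iff 184^97 ≡ 1 (mod 389), since |⟨369⟩| = 97.
184^97 mod 389 = 1.
Since 1 = 1, 184 lies in the subgroup.

yes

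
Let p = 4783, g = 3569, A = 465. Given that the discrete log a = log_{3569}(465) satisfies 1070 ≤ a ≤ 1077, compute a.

1071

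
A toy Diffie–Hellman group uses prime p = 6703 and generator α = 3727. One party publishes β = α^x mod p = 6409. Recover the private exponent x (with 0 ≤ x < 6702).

Baby-step giant-step with m = ceil(sqrt(6702)) = 82.
Baby table (3727^j mod 6703 for j=0..81):
  0:1  1:3727  2:1913  3:4462  4:6434  5:2887  6:1534  7:6262
  8:5331  9:945  10:2940  11:4678  12:403  13:509  14:94  15:1782
  16:5544  17:3842  18:1526  19:3258  20:3433  21:5467  22:5092  23:1691
  24:1537  25:4037  26:4367  27:925  28:2133  29:6636  30:5005  31:5889
  32:2681  33:4617  34:958  35:4470  36:2735  37:4785  38:3715  39:4110
  40:1615  41:6514  42:6115  43:405  44:1260  45:3920  46:4003  47:5006
  48:2913  49:4594  50:2376  51:689  52:654  53:4269  54:4344  55:2343
  56:5055  57:4555  58:4489  59:6518  60:914  61:1354  62:5702  63:2844
  64:2145  65:4439  66:1149  67:5809  68:6156  69:5746  70:5960  71:5881
  72:6380  73:2719  74:5480  75:6622  76:6451  77:5919  78:540  79:1680
  80:758  81:3103
Giant step factor: 3727^(-82) ≡ 1656 (mod 6703).
Scan 6409·1656^i mod 6703 for i = 0, 1, …:
  i=0: 6409   i=1: 2455   i=2: 3462   i=3: 2007
  i=4: 5607   i=5: 1537
Match at i=5, j=24: x = 5·82 + 24 = 434.

434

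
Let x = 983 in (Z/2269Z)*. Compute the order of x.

The order of 983 must divide p − 1 = 2268 = 2^2 · 3^4 · 7.
Divisors: 1, 2, 3, 4, 6, 7, 9, 12, 14, 18, 21, 27, 28, 36, 42, 54, 63, 81, 84, 108, 126, 162, 189, 252, 324, 378, 567, 756, 1134, 2268.
Check each in increasing order: 983^1 ≡ 983;  983^2 ≡ 1964;  983^3 ≡ 1962;  983^4 ≡ 2265;  983^6 ≡ 1220;  983^7 ≡ 1228;  983^9 ≡ 2114;  983^12 ≡ 2205;  983^14 ≡ 1368;  983^18 ≡ 1335;  983^21 ≡ 844;  983^27 ≡ 1823;  983^28 ≡ 1768;  983^36 ≡ 1060;  983^42 ≡ 2139;  983^54 ≡ 1513;  983^63 ≡ 1461;  983^81 ≡ 1364;  983^84 ≡ 1017;  983^108 ≡ 2017;  983^126 ≡ 1661;  983^162 ≡ 2185;  983^189 ≡ 1160;  983^252 ≡ 2086;  983^324 ≡ 249;  983^378 ≡ 83;  983^567 ≡ 982;  983^756 ≡ 82;  983^1134 ≡ 2268;  983^2268 ≡ 1.
Smallest exponent giving 1 is 2268.

2268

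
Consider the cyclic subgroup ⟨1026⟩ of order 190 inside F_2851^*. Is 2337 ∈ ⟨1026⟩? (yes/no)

no

2337 ∈ ⟨1026⟩ iff 2337^190 ≡ 1 (mod 2851), since |⟨1026⟩| = 190.
2337^190 mod 2851 = 2691.
Since 2691 ≠ 1, 2337 does not lie in the subgroup.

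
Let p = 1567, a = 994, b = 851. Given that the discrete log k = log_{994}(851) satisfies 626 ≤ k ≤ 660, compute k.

Compute 994^626 mod 1567 = 788, then multiply by 994 repeatedly:
  994^626=788  994^627=1339  994^628=583  994^629=1279  994^630=489
  994^631=296  994^632=1195  994^633=44  994^634=1427  994^635=303
  994^636=318  994^637=1125  994^638=979  994^639=19  994^640=82
  994^641=24  994^642=351  994^643=1020  994^644=31  994^645=1041
  994^646=534  994^647=1150  994^648=757  994^649=298  994^650=49
  994^651=129  994^652=1299  994^653=1565  994^654=1146  994^655=1482
  994^656=128  994^657=305  994^658=739  994^659=1210  994^660=851
Found 851 at exponent 660.

660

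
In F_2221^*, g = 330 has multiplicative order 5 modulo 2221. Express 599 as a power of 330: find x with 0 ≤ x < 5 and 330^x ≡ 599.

4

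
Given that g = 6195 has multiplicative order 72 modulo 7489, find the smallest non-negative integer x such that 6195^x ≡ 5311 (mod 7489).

Baby-step giant-step with m = ceil(sqrt(72)) = 9.
Baby table (6195^j mod 7489 for j=0..8):
  0:1  1:6195  2:4389  3:4785  4:1613  5:2209  6:2352  7:4535
  8:3086
Giant step factor: 6195^(-9) ≡ 6716 (mod 7489).
Scan 5311·6716^i mod 7489 for i = 0, 1, …:
  i=0: 5311   i=1: 6058   i=2: 5280   i=3: 65
  i=4: 2178   i=5: 1431   i=6: 2209
Match at i=6, j=5: x = 6·9 + 5 = 59.

59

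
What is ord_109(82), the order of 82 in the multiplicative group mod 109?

18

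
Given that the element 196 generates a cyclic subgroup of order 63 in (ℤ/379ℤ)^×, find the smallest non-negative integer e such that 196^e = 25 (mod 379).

30

Baby-step giant-step with m = ceil(sqrt(63)) = 8.
Baby table (196^j mod 379 for j=0..7):
  0:1  1:196  2:137  3:322  4:198  5:150  6:217  7:84
Giant step factor: 196^(-8) ≡ 320 (mod 379).
Scan 25·320^i mod 379 for i = 0, 1, …:
  i=0: 25   i=1: 41   i=2: 234   i=3: 217
Match at i=3, j=6: e = 3·8 + 6 = 30.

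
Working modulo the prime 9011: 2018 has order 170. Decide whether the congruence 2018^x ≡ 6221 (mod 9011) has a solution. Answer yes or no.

6221 ∈ ⟨2018⟩ iff 6221^170 ≡ 1 (mod 9011), since |⟨2018⟩| = 170.
6221^170 mod 9011 = 1.
Since 1 = 1, 6221 lies in the subgroup.

yes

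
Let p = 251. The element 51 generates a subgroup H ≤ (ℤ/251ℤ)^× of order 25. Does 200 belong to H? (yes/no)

no

200 ∈ ⟨51⟩ iff 200^25 ≡ 1 (mod 251), since |⟨51⟩| = 25.
200^25 mod 251 = 250.
Since 250 ≠ 1, 200 does not lie in the subgroup.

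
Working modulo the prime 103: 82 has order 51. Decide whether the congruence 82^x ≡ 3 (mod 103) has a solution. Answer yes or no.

3 ∈ ⟨82⟩ iff 3^51 ≡ 1 (mod 103), since |⟨82⟩| = 51.
3^51 mod 103 = 102.
Since 102 ≠ 1, 3 does not lie in the subgroup.

no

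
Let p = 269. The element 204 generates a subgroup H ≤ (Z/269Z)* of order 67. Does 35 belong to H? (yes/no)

35 ∈ ⟨204⟩ iff 35^67 ≡ 1 (mod 269), since |⟨204⟩| = 67.
35^67 mod 269 = 82.
Since 82 ≠ 1, 35 does not lie in the subgroup.

no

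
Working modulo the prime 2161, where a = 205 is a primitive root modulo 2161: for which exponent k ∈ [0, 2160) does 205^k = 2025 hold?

Baby-step giant-step with m = ceil(sqrt(2160)) = 47.
Baby table (205^j mod 2161 for j=0..46):
  0:1  1:205  2:966  3:1379  4:1765  5:938  6:2122  7:649
  8:1224  9:244  10:317  11:155  12:1521  13:621  14:1967  15:1289
  16:603  17:438  18:1189  19:1713  20:1083  21:1593  22:254  23:206
  24:1171  25:184  26:983  27:542  28:899  29:610  30:1873  31:1468
  32:561  33:472  34:1676  35:2142  36:427  37:1095  38:1892  39:1041
  40:1627  41:741  42:635  43:515  44:1847  45:460  46:1377
Giant step factor: 205^(-47) ≡ 1976 (mod 2161).
Scan 2025·1976^i mod 2161 for i = 0, 1, …:
  i=0: 2025   i=1: 1389   i=2: 194   i=3: 847
  i=4: 1058   i=5: 921   i=6: 334   i=7: 879
  i=8: 1621   i=9: 494     …   i=24: 826
  i=25: 621
Match at i=25, j=13: k = 25·47 + 13 = 1188.

1188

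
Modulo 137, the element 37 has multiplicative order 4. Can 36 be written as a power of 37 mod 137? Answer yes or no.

no

⟨37⟩ has order 4; its elements mod 137 are {1, 37, 100, 136}.
36 is not in this set.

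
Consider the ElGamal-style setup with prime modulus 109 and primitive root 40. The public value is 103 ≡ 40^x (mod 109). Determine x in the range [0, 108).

61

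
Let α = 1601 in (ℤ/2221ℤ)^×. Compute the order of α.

The order of 1601 must divide p − 1 = 2220 = 2^2 · 3 · 5 · 37.
Divisors: 1, 2, 3, 4, 5, 6, 10, 12, 15, 20, 30, 37, 60, 74, 111, 148, 185, 222, 370, 444, 555, 740, 1110, 2220.
Check each in increasing order: 1601^1 ≡ 1601;  1601^2 ≡ 167;  1601^3 ≡ 847;  1601^4 ≡ 1237;  1601^5 ≡ 1526;  1601^6 ≡ 26;  1601^10 ≡ 1068;  1601^12 ≡ 676;  1601^15 ≡ 1775;  1601^20 ≡ 1251;  1601^30 ≡ 1247;  1601^37 ≡ 631;  1601^60 ≡ 309;  1601^74 ≡ 602;  1601^111 ≡ 71;  1601^148 ≡ 381;  1601^185 ≡ 543;  1601^222 ≡ 599;  1601^370 ≡ 1677;  1601^444 ≡ 1220;  1601^555 ≡ 1.
Smallest exponent giving 1 is 555.

555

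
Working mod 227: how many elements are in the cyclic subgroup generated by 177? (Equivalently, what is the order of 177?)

The order of 177 must divide p − 1 = 226 = 2 · 113.
Divisors: 1, 2, 113, 226.
Check each in increasing order: 177^1 ≡ 177;  177^2 ≡ 3;  177^113 ≡ 1.
Smallest exponent giving 1 is 113.

113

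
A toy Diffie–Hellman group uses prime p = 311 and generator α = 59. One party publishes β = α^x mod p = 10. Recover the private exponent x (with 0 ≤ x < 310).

64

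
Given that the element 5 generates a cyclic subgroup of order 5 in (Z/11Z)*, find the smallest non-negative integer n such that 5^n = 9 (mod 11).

Successive powers of 5 modulo 11:
  5^0=1  5^1=5  5^2=3  5^3=4  5^4=9
So 5^4 ≡ 9 (mod 11), giving n = 4.

4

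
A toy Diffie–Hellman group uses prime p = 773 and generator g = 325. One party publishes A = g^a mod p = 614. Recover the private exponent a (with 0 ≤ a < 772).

Baby-step giant-step with m = ceil(sqrt(772)) = 28.
Baby table (325^j mod 773 for j=0..27):
  0:1  1:325  2:497  3:741  4:422  5:329  6:251  7:410
  8:294  9:471  10:21  11:641  12:388  13:101  14:359  15:725
  16:633  17:107  18:763  19:615  20:441  21:320  22:418  23:575
  24:582  25:538  26:152  27:701
Giant step factor: 325^(-28) ≡ 173 (mod 773).
Scan 614·173^i mod 773 for i = 0, 1, …:
  i=0: 614   i=1: 321   i=2: 650   i=3: 365
  i=4: 532   i=5: 49   i=6: 747   i=7: 140
  i=8: 257   i=9: 400     …   i=20: 228
  i=21: 21
Match at i=21, j=10: a = 21·28 + 10 = 598.

598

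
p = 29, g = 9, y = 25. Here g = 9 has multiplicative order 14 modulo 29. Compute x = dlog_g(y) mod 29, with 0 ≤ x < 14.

10

Successive powers of 9 modulo 29:
  9^0=1  9^1=9  9^2=23  9^3=4  9^4=7  9^5=5
  9^6=16  9^7=28  9^8=20  9^9=6  9^10=25
So 9^10 ≡ 25 (mod 29), giving x = 10.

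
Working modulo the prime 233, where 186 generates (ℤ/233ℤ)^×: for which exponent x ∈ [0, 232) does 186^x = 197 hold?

Baby-step giant-step with m = ceil(sqrt(232)) = 16.
Baby table (186^j mod 233 for j=0..15):
  0:1  1:186  2:112  3:95  4:195  5:155  6:171  7:118
  8:46  9:168  10:26  11:176  12:116  13:140  14:177  15:69
Giant step factor: 186^(-16) ≡ 184 (mod 233).
Scan 197·184^i mod 233 for i = 0, 1, …:
  i=0: 197   i=1: 133   i=2: 7   i=3: 123
  i=4: 31   i=5: 112
Match at i=5, j=2: x = 5·16 + 2 = 82.

82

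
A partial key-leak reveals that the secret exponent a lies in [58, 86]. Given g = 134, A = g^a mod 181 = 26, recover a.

75

Compute 134^58 mod 181 = 60, then multiply by 134 repeatedly:
  134^58=60  134^59=76  134^60=48  134^61=97  134^62=147
  134^63=150  134^64=9  134^65=120  134^66=152  134^67=96
  134^68=13  134^69=113  134^70=119  134^71=18  134^72=59
  134^73=123  134^74=11  134^75=26
Found 26 at exponent 75.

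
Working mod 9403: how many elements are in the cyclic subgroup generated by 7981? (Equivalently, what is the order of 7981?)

9402

The order of 7981 must divide p − 1 = 9402 = 2 · 3 · 1567.
Divisors: 1, 2, 3, 6, 1567, 3134, 4701, 9402.
Check each in increasing order: 7981^1 ≡ 7981;  7981^2 ≡ 439;  7981^3 ≡ 5743;  7981^6 ≡ 5728;  7981^1567 ≡ 3411;  7981^3134 ≡ 3410;  7981^4701 ≡ 9402;  7981^9402 ≡ 1.
Smallest exponent giving 1 is 9402.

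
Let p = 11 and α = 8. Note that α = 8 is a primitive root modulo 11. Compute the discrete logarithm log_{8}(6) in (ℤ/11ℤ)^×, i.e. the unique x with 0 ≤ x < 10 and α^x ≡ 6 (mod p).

Successive powers of 8 modulo 11:
  8^0=1  8^1=8  8^2=9  8^3=6
So 8^3 ≡ 6 (mod 11), giving x = 3.

3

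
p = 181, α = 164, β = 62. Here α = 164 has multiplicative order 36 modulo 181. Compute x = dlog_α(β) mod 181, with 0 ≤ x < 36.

Successive powers of 164 modulo 181:
  164^0=1  164^1=164  164^2=108  164^3=155  164^4=80  164^5=88
  164^6=133  164^7=92  164^8=65  164^9=162  164^10=142  164^11=120
  164^12=132  164^13=109  164^14=138  164^15=7  164^16=62
So 164^16 ≡ 62 (mod 181), giving x = 16.

16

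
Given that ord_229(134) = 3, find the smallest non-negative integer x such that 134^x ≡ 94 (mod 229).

2

Successive powers of 134 modulo 229:
  134^0=1  134^1=134  134^2=94
So 134^2 ≡ 94 (mod 229), giving x = 2.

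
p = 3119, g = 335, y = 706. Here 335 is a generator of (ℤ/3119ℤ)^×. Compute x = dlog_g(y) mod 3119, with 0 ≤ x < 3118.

Baby-step giant-step with m = ceil(sqrt(3118)) = 56.
Baby table (335^j mod 3119 for j=0..55):
  0:1  1:335  2:3060  3:2068  4:362  5:2748  6:475  7:56
  8:46  9:2934  10:405  11:1558  12:1057  13:1648  14:17  15:2576
  16:2116  17:847  18:3035  19:3050  20:1837  21:952  22:782  23:3093
  24:647  25:1534  26:2374  27:3064  28:289  29:126  30:1663  31:1923
  32:1691  33:1946  34:39  35:589  36:818  37:2677  38:1642  39:1126
  40:2930  41:2184  42:1794  43:2142  44:200  45:1501  46:676  47:1892
  48:663  49:656  50:1430  51:1843  52:2962  53:428  54:3025  55:2819
Giant step factor: 335^(-56) ≡ 2808 (mod 3119).
Scan 706·2808^i mod 3119 for i = 0, 1, …:
  i=0: 706   i=1: 1883   i=2: 759   i=3: 995
  i=4: 2455   i=5: 650   i=6: 585   i=7: 2086
  i=8: 6   i=9: 1253   i=10: 192   i=11: 2668
  i=12: 3025
Match at i=12, j=54: x = 12·56 + 54 = 726.

726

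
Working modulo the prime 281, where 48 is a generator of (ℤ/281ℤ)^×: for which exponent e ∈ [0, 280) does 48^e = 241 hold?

Baby-step giant-step with m = ceil(sqrt(280)) = 17.
Baby table (48^j mod 281 for j=0..16):
  0:1  1:48  2:56  3:159  4:45  5:193  6:272  7:130
  8:58  9:255  10:157  11:230  12:81  13:235  14:40  15:234
  16:273
Giant step factor: 48^(-17) ≡ 30 (mod 281).
Scan 241·30^i mod 281 for i = 0, 1, …:
  i=0: 241   i=1: 205   i=2: 249   i=3: 164
  i=4: 143   i=5: 75   i=6: 2   i=7: 60
  i=8: 114   i=9: 48
Match at i=9, j=1: e = 9·17 + 1 = 154.

154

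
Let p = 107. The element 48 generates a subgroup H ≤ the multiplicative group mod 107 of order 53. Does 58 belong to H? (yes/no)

no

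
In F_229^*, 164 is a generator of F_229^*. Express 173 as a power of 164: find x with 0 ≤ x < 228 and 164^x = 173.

136

Baby-step giant-step with m = ceil(sqrt(228)) = 16.
Baby table (164^j mod 229 for j=0..15):
  0:1  1:164  2:103  3:175  4:75  5:163  6:168  7:72
  8:129  9:88  10:5  11:133  12:57  13:188  14:146  15:128
Giant step factor: 164^(-16) ≡ 3 (mod 229).
Scan 173·3^i mod 229 for i = 0, 1, …:
  i=0: 173   i=1: 61   i=2: 183   i=3: 91
  i=4: 44   i=5: 132   i=6: 167   i=7: 43
  i=8: 129
Match at i=8, j=8: x = 8·16 + 8 = 136.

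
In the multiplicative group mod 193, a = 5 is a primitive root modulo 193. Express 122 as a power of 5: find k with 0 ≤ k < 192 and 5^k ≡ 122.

81

Baby-step giant-step with m = ceil(sqrt(192)) = 14.
Baby table (5^j mod 193 for j=0..13):
  0:1  1:5  2:25  3:125  4:46  5:37  6:185  7:153
  8:186  9:158  10:18  11:90  12:64  13:127
Giant step factor: 5^(-14) ≡ 162 (mod 193).
Scan 122·162^i mod 193 for i = 0, 1, …:
  i=0: 122   i=1: 78   i=2: 91   i=3: 74
  i=4: 22   i=5: 90
Match at i=5, j=11: k = 5·14 + 11 = 81.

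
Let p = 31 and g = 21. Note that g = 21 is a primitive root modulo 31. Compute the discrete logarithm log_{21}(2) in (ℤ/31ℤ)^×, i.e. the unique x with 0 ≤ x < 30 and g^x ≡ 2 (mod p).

6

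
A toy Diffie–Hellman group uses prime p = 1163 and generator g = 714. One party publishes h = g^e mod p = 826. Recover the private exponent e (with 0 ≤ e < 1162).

Baby-step giant-step with m = ceil(sqrt(1162)) = 35.
Baby table (714^j mod 1163 for j=0..34):
  0:1  1:714  2:402  3:930  4:1110  5:537  6:791  7:719
  8:483  9:614  10:1108  11:272  12:1150  13:22  14:589  15:703
  16:689  17:1160  18:184  19:1120  20:699  21:159  22:715  23:1116
  24:169  25:877  26:484  27:165  28:347  29:39  30:1097  31:559
  32:217  33:259  34:9
Giant step factor: 714^(-35) ≡ 276 (mod 1163).
Scan 826·276^i mod 1163 for i = 0, 1, …:
  i=0: 826   i=1: 28   i=2: 750   i=3: 1149
  i=4: 788   i=5: 7   i=6: 769   i=7: 578
  i=8: 197   i=9: 874   i=10: 483
Match at i=10, j=8: e = 10·35 + 8 = 358.

358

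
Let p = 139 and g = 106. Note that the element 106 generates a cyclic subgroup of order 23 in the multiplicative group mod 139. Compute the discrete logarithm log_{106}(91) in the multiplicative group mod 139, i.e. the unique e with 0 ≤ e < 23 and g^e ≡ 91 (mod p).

11

Successive powers of 106 modulo 139:
  106^0=1  106^1=106  106^2=116  106^3=64  106^4=112  106^5=57
  106^6=65  106^7=79  106^8=34  106^9=129  106^10=52  106^11=91
So 106^11 ≡ 91 (mod 139), giving e = 11.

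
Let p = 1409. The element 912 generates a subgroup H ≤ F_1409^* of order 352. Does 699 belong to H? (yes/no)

yes

699 ∈ ⟨912⟩ iff 699^352 ≡ 1 (mod 1409), since |⟨912⟩| = 352.
699^352 mod 1409 = 1.
Since 1 = 1, 699 lies in the subgroup.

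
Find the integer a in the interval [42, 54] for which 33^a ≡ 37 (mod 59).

51

Compute 33^42 mod 59 = 7, then multiply by 33 repeatedly:
  33^42=7  33^43=54  33^44=12  33^45=42  33^46=29
  33^47=13  33^48=16  33^49=56  33^50=19  33^51=37
Found 37 at exponent 51.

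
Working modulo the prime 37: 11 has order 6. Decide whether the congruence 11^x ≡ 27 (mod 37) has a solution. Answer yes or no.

⟨11⟩ has order 6; its elements mod 37 are {1, 10, 11, 26, 27, 36}.
27 is in this set.

yes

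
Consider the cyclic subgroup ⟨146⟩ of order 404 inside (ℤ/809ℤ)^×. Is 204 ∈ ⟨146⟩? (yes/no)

204 ∈ ⟨146⟩ iff 204^404 ≡ 1 (mod 809), since |⟨146⟩| = 404.
204^404 mod 809 = 1.
Since 1 = 1, 204 lies in the subgroup.

yes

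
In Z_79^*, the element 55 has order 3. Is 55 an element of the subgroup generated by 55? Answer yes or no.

yes

55 ∈ ⟨55⟩ iff 55^3 ≡ 1 (mod 79), since |⟨55⟩| = 3.
55^3 mod 79 = 1.
Since 1 = 1, 55 lies in the subgroup.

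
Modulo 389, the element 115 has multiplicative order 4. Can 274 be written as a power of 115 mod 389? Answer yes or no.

yes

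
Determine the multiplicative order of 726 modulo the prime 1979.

1978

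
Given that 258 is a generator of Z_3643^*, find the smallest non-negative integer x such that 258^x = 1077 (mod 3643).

1245

Baby-step giant-step with m = ceil(sqrt(3642)) = 61.
Baby table (258^j mod 3643 for j=0..60):
  0:1  1:258  2:990  3:410  4:133  5:1527  6:522  7:3528
  8:3117  9:2726  10:209  11:2920  12:2902  13:1901  14:2296  15:2202
  16:3451  17:1466  18:2999  19:1426  20:3608  21:1899  22:1780  23:222
  24:2631  25:1200  26:3588  27:382  28:195  29:2951  30:3614  31:3447
  32:434  33:2682  34:3429  35:3076  36:3077  37:3335  38:682  39:1092
  40:1225  41:2752  42:3274  43:3159  44:2633  45:1716  46:1925  47:1202
  48:461  49:2362  50:1015  51:3217  52:3025  53:848  54:204  55:1630
  56:1595  57:3494  58:1631  59:1853  60:841
Giant step factor: 258^(-61) ≡ 1585 (mod 3643).
Scan 1077·1585^i mod 3643 for i = 0, 1, …:
  i=0: 1077   i=1: 2121   i=2: 2939   i=3: 2561
  i=4: 883   i=5: 643   i=6: 2758   i=7: 3473
  i=8: 132   i=9: 1569     …   i=19: 1104
  i=20: 1200
Match at i=20, j=25: x = 20·61 + 25 = 1245.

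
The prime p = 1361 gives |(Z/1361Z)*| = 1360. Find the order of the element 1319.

136

The order of 1319 must divide p − 1 = 1360 = 2^4 · 5 · 17.
Divisors: 1, 2, 4, 5, 8, 10, 16, 17, 20, 34, 40, 68, 80, 85, 136, 170, 272, 340, 680, 1360.
Check each in increasing order: 1319^1 ≡ 1319;  1319^2 ≡ 403;  1319^4 ≡ 450;  1319^5 ≡ 154;  1319^8 ≡ 1072;  1319^10 ≡ 579;  1319^16 ≡ 500;  1319^17 ≡ 776;  1319^20 ≡ 435;  1319^34 ≡ 614;  1319^40 ≡ 46;  1319^68 ≡ 1360;  1319^80 ≡ 755;  1319^85 ≡ 585;  1319^136 ≡ 1.
Smallest exponent giving 1 is 136.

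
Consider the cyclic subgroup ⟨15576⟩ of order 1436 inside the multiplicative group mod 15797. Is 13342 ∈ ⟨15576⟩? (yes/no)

13342 ∈ ⟨15576⟩ iff 13342^1436 ≡ 1 (mod 15797), since |⟨15576⟩| = 1436.
13342^1436 mod 15797 = 1.
Since 1 = 1, 13342 lies in the subgroup.

yes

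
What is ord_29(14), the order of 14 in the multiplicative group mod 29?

The order of 14 must divide p − 1 = 28 = 2^2 · 7.
Divisors: 1, 2, 4, 7, 14, 28.
Check each in increasing order: 14^1 ≡ 14;  14^2 ≡ 22;  14^4 ≡ 20;  14^7 ≡ 12;  14^14 ≡ 28;  14^28 ≡ 1.
Smallest exponent giving 1 is 28.

28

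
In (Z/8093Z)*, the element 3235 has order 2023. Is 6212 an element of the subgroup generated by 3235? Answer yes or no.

6212 ∈ ⟨3235⟩ iff 6212^2023 ≡ 1 (mod 8093), since |⟨3235⟩| = 2023.
6212^2023 mod 8093 = 8092.
Since 8092 ≠ 1, 6212 does not lie in the subgroup.

no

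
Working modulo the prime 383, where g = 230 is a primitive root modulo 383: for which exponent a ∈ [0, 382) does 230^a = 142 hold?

Baby-step giant-step with m = ceil(sqrt(382)) = 20.
Baby table (230^j mod 383 for j=0..19):
  0:1  1:230  2:46  3:239  4:201  5:270  6:54  7:164
  8:186  9:267  10:130  11:26  12:235  13:47  14:86  15:247
  16:126  17:255  18:51  19:240
Giant step factor: 230^(-20) ≡ 8 (mod 383).
Scan 142·8^i mod 383 for i = 0, 1, …:
  i=0: 142   i=1: 370   i=2: 279   i=3: 317
  i=4: 238   i=5: 372   i=6: 295   i=7: 62
  i=8: 113   i=9: 138     …   i=16: 303
  i=17: 126
Match at i=17, j=16: a = 17·20 + 16 = 356.

356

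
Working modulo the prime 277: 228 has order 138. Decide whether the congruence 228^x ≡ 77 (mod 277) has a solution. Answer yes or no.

77 ∈ ⟨228⟩ iff 77^138 ≡ 1 (mod 277), since |⟨228⟩| = 138.
77^138 mod 277 = 276.
Since 276 ≠ 1, 77 does not lie in the subgroup.

no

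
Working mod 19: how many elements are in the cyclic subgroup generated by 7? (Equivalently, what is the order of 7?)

The order of 7 must divide p − 1 = 18 = 2 · 3^2.
Divisors: 1, 2, 3, 6, 9, 18.
Check each in increasing order: 7^1 ≡ 7;  7^2 ≡ 11;  7^3 ≡ 1.
Smallest exponent giving 1 is 3.

3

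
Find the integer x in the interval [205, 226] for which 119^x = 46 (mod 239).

Compute 119^205 mod 239 = 19, then multiply by 119 repeatedly:
  119^205=19  119^206=110  119^207=184  119^208=147  119^209=46
Found 46 at exponent 209.

209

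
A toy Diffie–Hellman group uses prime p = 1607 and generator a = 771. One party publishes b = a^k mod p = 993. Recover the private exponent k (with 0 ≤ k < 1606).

1507

Baby-step giant-step with m = ceil(sqrt(1606)) = 41.
Baby table (771^j mod 1607 for j=0..40):
  0:1  1:771  2:1458  3:825  4:1310  5:814  6:864  7:846
  8:1431  9:899  10:512  11:1037  12:848  13:1366  14:601  15:555
  16:443  17:869  18:1487  19:686  20:203  21:634  22:286  23:347
  24:775  25:1328  26:229  27:1396  28:1233  29:906  30:1088  31:1601
  32:195  33:894  34:1478  35:175  36:1544  37:1244  38:1352  39:1056
  40:1034
Giant step factor: 771^(-41) ≡ 464 (mod 1607).
Scan 993·464^i mod 1607 for i = 0, 1, …:
  i=0: 993   i=1: 1150   i=2: 76   i=3: 1517
  i=4: 22   i=5: 566   i=6: 683   i=7: 333
  i=8: 240   i=9: 477     …   i=35: 755
  i=36: 1601
Match at i=36, j=31: k = 36·41 + 31 = 1507.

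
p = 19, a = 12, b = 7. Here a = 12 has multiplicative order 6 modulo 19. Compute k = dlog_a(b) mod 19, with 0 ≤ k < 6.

Successive powers of 12 modulo 19:
  12^0=1  12^1=12  12^2=11  12^3=18  12^4=7
So 12^4 ≡ 7 (mod 19), giving k = 4.

4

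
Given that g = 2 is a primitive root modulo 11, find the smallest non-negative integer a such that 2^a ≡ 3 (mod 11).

Successive powers of 2 modulo 11:
  2^0=1  2^1=2  2^2=4  2^3=8  2^4=5  2^5=10
  2^6=9  2^7=7  2^8=3
So 2^8 ≡ 3 (mod 11), giving a = 8.

8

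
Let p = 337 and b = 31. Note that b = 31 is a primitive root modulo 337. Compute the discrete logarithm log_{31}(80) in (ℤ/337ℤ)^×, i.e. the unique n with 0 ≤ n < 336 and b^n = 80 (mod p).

29

Successive powers of 31 modulo 337:
  31^0=1  31^1=31  31^2=287  31^3=135  31^4=141  31^5=327
  31^6=27  31^7=163  31^8=335  31^9=275  31^10=100  31^11=67
  31^12=55  31^13=20  31^14=283  31^15=11  31^16=4  31^17=124
  31^18=137  31^19=203  31^20=227  31^21=297  31^22=108  31^23=315
  31^24=329  31^25=89  31^26=63  31^27=268  31^28=220  31^29=80
So 31^29 ≡ 80 (mod 337), giving n = 29.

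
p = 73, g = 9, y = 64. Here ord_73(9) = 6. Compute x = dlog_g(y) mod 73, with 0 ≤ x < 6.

4

Successive powers of 9 modulo 73:
  9^0=1  9^1=9  9^2=8  9^3=72  9^4=64
So 9^4 ≡ 64 (mod 73), giving x = 4.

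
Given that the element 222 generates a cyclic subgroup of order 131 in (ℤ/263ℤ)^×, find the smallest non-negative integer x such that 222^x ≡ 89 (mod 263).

4

Baby-step giant-step with m = ceil(sqrt(131)) = 12.
Baby table (222^j mod 263 for j=0..11):
  0:1  1:222  2:103  3:248  4:89  5:33  6:225  7:243
  8:31  9:44  10:37  11:61
Giant step factor: 222^(-12) ≡ 210 (mod 263).
Scan 89·210^i mod 263 for i = 0, 1, …:
  i=0: 89
Match at i=0, j=4: x = 0·12 + 4 = 4.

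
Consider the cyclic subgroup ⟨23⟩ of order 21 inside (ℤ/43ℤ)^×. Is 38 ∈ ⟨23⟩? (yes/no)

yes

38 ∈ ⟨23⟩ iff 38^21 ≡ 1 (mod 43), since |⟨23⟩| = 21.
38^21 mod 43 = 1.
Since 1 = 1, 38 lies in the subgroup.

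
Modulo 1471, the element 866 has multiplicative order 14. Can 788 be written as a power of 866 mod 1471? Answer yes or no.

⟨866⟩ has order 14; its elements mod 1471 are {1, 124, 208, 254, 605, 666, 686, 785, 805, 866, 1217, 1263, 1347, 1470}.
788 is not in this set.

no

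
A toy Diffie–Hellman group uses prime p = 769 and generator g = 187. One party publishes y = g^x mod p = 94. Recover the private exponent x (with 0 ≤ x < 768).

660

Baby-step giant-step with m = ceil(sqrt(768)) = 28.
Baby table (187^j mod 769 for j=0..27):
  0:1  1:187  2:364  3:396  4:228  5:341  6:709  7:315
  8:461  9:79  10:162  11:303  12:524  13:325  14:24  15:643
  16:277  17:276  18:89  19:494  20:98  21:639  22:298  23:358
  24:43  25:351  26:272  27:110
Giant step factor: 187^(-28) ≡ 255 (mod 769).
Scan 94·255^i mod 769 for i = 0, 1, …:
  i=0: 94   i=1: 131   i=2: 338   i=3: 62
  i=4: 430   i=5: 452   i=6: 679   i=7: 120
  i=8: 609   i=9: 726     …   i=22: 369
  i=23: 277
Match at i=23, j=16: x = 23·28 + 16 = 660.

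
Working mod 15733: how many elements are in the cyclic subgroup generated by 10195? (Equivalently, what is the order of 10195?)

2622

The order of 10195 must divide p − 1 = 15732 = 2^2 · 3^2 · 19 · 23.
Divisors: 1, 2, 3, 4, 6, 9, 12, 18, 19, 23, 36, 38, 46, 57, 69, 76, 92, 114, 138, 171, 207, 228, 276, 342, 414, 437, 684, 828, 874, 1311, 1748, 2622, 3933, 5244, 7866, 15732.
Check each in increasing order: 10195^1 ≡ 10195;  10195^2 ≡ 5827;  10195^3 ≡ 14190;  10195^4 ≡ 2115;  10195^6 ≡ 5166;  10195^9 ≡ 5493;  10195^12 ≡ 4388;  10195^18 ≡ 12888;  10195^19 ≡ 6877;  10195^23 ≡ 7563;  10195^36 ≡ 7263;  10195^38 ≡ 15464;  10195^46 ≡ 9514;  10195^57 ≡ 6581;  10195^69 ≡ 7373;  10195^76 ≡ 9429;  10195^92 ≡ 4247;  10195^114 ≡ 12345;  10195^138 ≡ 3614;  10195^171 ≡ 12966;  10195^207 ≡ 10053;  10195^228 ≡ 9187;  10195^276 ≡ 2606;  10195^342 ≡ 10051;  10195^414 ≡ 9750;  10195^437 ≡ 14412;  10195^684 ≡ 1008;  10195^828 ≡ 3714;  10195^874 ≡ 14411;  10195^1311 ≡ 15732;  10195^1748 ≡ 1321;  10195^2622 ≡ 1.
Smallest exponent giving 1 is 2622.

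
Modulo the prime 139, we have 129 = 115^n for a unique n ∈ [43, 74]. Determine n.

Compute 115^43 mod 139 = 92, then multiply by 115 repeatedly:
  115^43=92  115^44=16  115^45=33  115^46=42  115^47=104
  115^48=6  115^49=134  115^50=120  115^51=39  115^52=37
  115^53=85  115^54=45  115^55=32  115^56=66  115^57=84
  115^58=69  115^59=12  115^60=129
Found 129 at exponent 60.

60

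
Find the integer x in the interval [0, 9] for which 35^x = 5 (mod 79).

8

Compute 35^0 mod 79 = 1, then multiply by 35 repeatedly:
  35^0=1  35^1=35  35^2=40  35^3=57  35^4=20
  35^5=68  35^6=10  35^7=34  35^8=5
Found 5 at exponent 8.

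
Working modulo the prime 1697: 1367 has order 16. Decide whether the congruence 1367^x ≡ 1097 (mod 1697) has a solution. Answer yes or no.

no

⟨1367⟩ has order 16; its elements mod 1697 are {1, 36, 292, 330, 369, 401, 414, 837, 860, 1283, 1296, 1328, 1367, 1405, 1661, 1696}.
1097 is not in this set.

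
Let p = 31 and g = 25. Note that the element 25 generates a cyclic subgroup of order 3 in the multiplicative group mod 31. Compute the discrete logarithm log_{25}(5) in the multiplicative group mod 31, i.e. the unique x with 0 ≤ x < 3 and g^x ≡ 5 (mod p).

2

Successive powers of 25 modulo 31:
  25^0=1  25^1=25  25^2=5
So 25^2 ≡ 5 (mod 31), giving x = 2.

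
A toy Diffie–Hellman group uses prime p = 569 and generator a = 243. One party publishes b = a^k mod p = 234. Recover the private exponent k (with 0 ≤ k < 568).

110

Baby-step giant-step with m = ceil(sqrt(568)) = 24.
Baby table (243^j mod 569 for j=0..23):
  0:1  1:243  2:442  3:434  4:197  5:75  6:17  7:148
  8:117  9:550  10:504  11:137  12:289  13:240  14:282  15:246
  16:33  17:53  18:361  19:97  20:242  21:199  22:561  23:332
Giant step factor: 243^(-24) ≡ 555 (mod 569).
Scan 234·555^i mod 569 for i = 0, 1, …:
  i=0: 234   i=1: 138   i=2: 344   i=3: 305
  i=4: 282
Match at i=4, j=14: k = 4·24 + 14 = 110.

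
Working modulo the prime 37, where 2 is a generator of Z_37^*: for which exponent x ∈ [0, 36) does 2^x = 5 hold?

23

Successive powers of 2 modulo 37:
  2^0=1  2^1=2  2^2=4  2^3=8  2^4=16  2^5=32
  2^6=27  2^7=17  2^8=34  2^9=31  2^10=25  2^11=13
  2^12=26  2^13=15  2^14=30  2^15=23  2^16=9  2^17=18
  2^18=36  2^19=35  2^20=33  2^21=29  2^22=21  2^23=5
So 2^23 ≡ 5 (mod 37), giving x = 23.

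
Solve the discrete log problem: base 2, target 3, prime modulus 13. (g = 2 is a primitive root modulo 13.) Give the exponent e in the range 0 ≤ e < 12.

4

Successive powers of 2 modulo 13:
  2^0=1  2^1=2  2^2=4  2^3=8  2^4=3
So 2^4 ≡ 3 (mod 13), giving e = 4.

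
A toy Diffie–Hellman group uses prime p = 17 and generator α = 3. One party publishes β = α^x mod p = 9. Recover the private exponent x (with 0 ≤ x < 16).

2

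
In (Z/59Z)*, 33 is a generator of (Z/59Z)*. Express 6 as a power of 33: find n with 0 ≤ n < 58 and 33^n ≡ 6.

Successive powers of 33 modulo 59:
  33^0=1  33^1=33  33^2=27  33^3=6
So 33^3 ≡ 6 (mod 59), giving n = 3.

3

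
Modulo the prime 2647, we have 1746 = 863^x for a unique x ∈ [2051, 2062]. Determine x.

2053

Compute 863^2051 mod 2647 = 2093, then multiply by 863 repeatedly:
  863^2051=2093  863^2052=1005  863^2053=1746
Found 1746 at exponent 2053.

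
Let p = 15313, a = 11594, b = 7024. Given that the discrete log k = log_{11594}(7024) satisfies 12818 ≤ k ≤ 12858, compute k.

Compute 11594^12818 mod 15313 = 2894, then multiply by 11594 repeatedly:
  11594^12818=2894  11594^12819=2253  11594^12820=12617  11594^12821=11722  11594^12822=1993
  11594^12823=14838  11594^12824=5530  11594^12825=14602  11594^12826=10373  11594^12827=11573
  11594^12828=4856  11594^12829=9876  11594^12830=7043  11594^12831=7626  11594^12832=13895
  11594^12833=5870  11594^12834=5808  11594^12835=6691  11594^12836=15109  11594^12837=8339
  11594^12838=11397  11594^12839=941  11594^12840=7098  11594^12841=2150  11594^12842=12849
  11594^12843=6442  11594^12844=7047  11594^12845=8063  11594^12846=11870  11594^12847=2849
  11594^12848=1165  11594^12849=944  11594^12850=11254  11594^12851=12116  11594^12852=6755
  11594^12853=6788  11594^12854=6565  11594^12855=9000  11594^12856=3218  11594^12857=7024
Found 7024 at exponent 12857.

12857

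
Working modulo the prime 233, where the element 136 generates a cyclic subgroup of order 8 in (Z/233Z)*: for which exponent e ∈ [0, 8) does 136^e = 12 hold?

7

Successive powers of 136 modulo 233:
  136^0=1  136^1=136  136^2=89  136^3=221  136^4=232  136^5=97
  136^6=144  136^7=12
So 136^7 ≡ 12 (mod 233), giving e = 7.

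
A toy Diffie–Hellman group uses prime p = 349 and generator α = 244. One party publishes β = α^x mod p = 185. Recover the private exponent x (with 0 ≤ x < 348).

208

Baby-step giant-step with m = ceil(sqrt(348)) = 19.
Baby table (244^j mod 349 for j=0..18):
  0:1  1:244  2:206  3:8  4:207  5:252  6:64  7:260
  8:271  9:163  10:335  11:74  12:257  13:237  14:243  15:311
  16:151  17:199  18:45
Giant step factor: 244^(-19) ≡ 336 (mod 349).
Scan 185·336^i mod 349 for i = 0, 1, …:
  i=0: 185   i=1: 38   i=2: 204   i=3: 140
  i=4: 274   i=5: 277   i=6: 238   i=7: 47
  i=8: 87   i=9: 265   i=10: 45
Match at i=10, j=18: x = 10·19 + 18 = 208.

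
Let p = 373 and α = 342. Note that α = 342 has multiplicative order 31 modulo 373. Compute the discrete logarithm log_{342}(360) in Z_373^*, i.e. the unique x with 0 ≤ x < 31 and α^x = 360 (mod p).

19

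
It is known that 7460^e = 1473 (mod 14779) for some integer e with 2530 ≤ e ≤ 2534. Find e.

Compute 7460^2530 mod 14779 = 1473, then multiply by 7460 repeatedly:
  7460^2530=1473
Found 1473 at exponent 2530.

2530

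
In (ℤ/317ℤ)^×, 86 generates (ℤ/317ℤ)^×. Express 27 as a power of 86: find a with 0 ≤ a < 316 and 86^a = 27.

Successive powers of 86 modulo 317:
  86^0=1  86^1=86  86^2=105  86^3=154  86^4=247  86^5=3
  86^6=258  86^7=315  86^8=145  86^9=107  86^10=9  86^11=140
  86^12=311  86^13=118  86^14=4  86^15=27
So 86^15 ≡ 27 (mod 317), giving a = 15.

15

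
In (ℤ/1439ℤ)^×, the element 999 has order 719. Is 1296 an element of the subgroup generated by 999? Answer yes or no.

yes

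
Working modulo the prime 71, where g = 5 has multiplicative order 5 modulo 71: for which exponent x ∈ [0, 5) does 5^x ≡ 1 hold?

Successive powers of 5 modulo 71:
  5^0=1
So 5^0 ≡ 1 (mod 71), giving x = 0.

0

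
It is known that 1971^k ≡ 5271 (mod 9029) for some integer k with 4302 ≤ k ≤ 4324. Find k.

Compute 1971^4302 mod 9029 = 2487, then multiply by 1971 repeatedly:
  1971^4302=2487  1971^4303=8159  1971^4304=740  1971^4305=4871  1971^4306=2914
  1971^4307=1050  1971^4308=1909  1971^4309=6575  1971^4310=2710  1971^4311=5271
Found 5271 at exponent 4311.

4311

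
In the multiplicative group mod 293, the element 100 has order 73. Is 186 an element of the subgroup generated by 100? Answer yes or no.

yes

186 ∈ ⟨100⟩ iff 186^73 ≡ 1 (mod 293), since |⟨100⟩| = 73.
186^73 mod 293 = 1.
Since 1 = 1, 186 lies in the subgroup.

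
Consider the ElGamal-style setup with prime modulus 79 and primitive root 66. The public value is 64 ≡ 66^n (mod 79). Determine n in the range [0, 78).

Baby-step giant-step with m = ceil(sqrt(78)) = 9.
Baby table (66^j mod 79 for j=0..8):
  0:1  1:66  2:11  3:15  4:42  5:7  6:67  7:77
  8:26
Giant step factor: 66^(-9) ≡ 61 (mod 79).
Scan 64·61^i mod 79 for i = 0, 1, …:
  i=0: 64   i=1: 33   i=2: 38   i=3: 27
  i=4: 67
Match at i=4, j=6: n = 4·9 + 6 = 42.

42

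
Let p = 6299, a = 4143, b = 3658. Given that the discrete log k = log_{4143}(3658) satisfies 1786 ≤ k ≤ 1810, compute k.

Compute 4143^1786 mod 6299 = 182, then multiply by 4143 repeatedly:
  4143^1786=182  4143^1787=4445  4143^1788=3658
Found 3658 at exponent 1788.

1788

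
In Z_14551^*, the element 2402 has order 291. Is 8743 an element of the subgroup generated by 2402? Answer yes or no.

8743 ∈ ⟨2402⟩ iff 8743^291 ≡ 1 (mod 14551), since |⟨2402⟩| = 291.
8743^291 mod 14551 = 6455.
Since 6455 ≠ 1, 8743 does not lie in the subgroup.

no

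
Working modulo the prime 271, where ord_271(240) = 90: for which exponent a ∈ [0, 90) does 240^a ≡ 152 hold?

Baby-step giant-step with m = ceil(sqrt(90)) = 10.
Baby table (240^j mod 271 for j=0..9):
  0:1  1:240  2:148  3:19  4:224  5:102  6:90  7:191
  8:41  9:84
Giant step factor: 240^(-10) ≡ 248 (mod 271).
Scan 152·248^i mod 271 for i = 0, 1, …:
  i=0: 152   i=1: 27   i=2: 192   i=3: 191
Match at i=3, j=7: a = 3·10 + 7 = 37.

37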